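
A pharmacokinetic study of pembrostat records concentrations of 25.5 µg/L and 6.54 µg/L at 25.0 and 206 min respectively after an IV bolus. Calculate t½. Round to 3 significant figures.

92.2 minutes

k = ln(C₁/C₂) / (t₂ − t₁) = ln(25.5/6.54) / (206 − 25.0)
  = 1.361 / 181.0 = 0.007518 min⁻¹
t½ = ln 2 / k = ln 2 / 0.007518 ≈ 92.2 minutes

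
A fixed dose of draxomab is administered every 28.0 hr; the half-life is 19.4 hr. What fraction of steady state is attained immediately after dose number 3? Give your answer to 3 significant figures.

0.950

k = ln 2 / 19.4 = 0.03573 hr⁻¹
f_n = 1 − e^(−nkτ) = 1 − e^(−3 × 0.03573 × 28.0) = 1 − e^(−3.001) = 1 − 0.04972 ≈ 0.950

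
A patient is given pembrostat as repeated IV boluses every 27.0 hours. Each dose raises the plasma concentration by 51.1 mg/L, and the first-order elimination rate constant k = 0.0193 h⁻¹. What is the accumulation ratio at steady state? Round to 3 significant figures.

2.46

Fraction remaining after one interval: e^(−kτ) = e^(−0.01930 × 27.0) = 0.5939
R = 1 / (1 − 0.5939) = 1 / 0.4061 ≈ 2.46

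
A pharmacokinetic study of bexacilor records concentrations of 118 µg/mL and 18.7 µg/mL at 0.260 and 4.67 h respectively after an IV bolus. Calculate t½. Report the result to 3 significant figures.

k = ln(C₁/C₂) / (t₂ − t₁) = ln(118/18.7) / (4.67 − 0.260)
  = 1.842 / 4.410 = 0.4177 h⁻¹
t½ = ln 2 / k = ln 2 / 0.4177 ≈ 1.66 hours

1.66 hours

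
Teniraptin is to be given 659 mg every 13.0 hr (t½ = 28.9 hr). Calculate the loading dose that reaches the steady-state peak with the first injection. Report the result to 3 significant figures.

k = ln 2 / 28.9 = 0.02398 hr⁻¹
Accumulation ratio R = 1 / (1 − e^(−kτ)) = 1 / (1 − e^(−0.02398×13.0)) = 1 / (1 − 0.7321) = 3.733
Loading dose = maintenance dose × R = 659 × 3.733 ≈ 2460 mg

2460 mg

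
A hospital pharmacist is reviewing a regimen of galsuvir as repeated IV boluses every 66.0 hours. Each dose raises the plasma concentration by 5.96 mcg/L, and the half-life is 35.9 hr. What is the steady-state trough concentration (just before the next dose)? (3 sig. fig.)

2.31 mcg/L

k = ln 2 / 35.9 = 0.01931 hr⁻¹
Fraction remaining after one interval: e^(−kτ) = e^(−0.01931 × 66.0) = 0.2796
R = 1 / (1 − 0.2796) = 1.388
Css,max = 5.96 × 1.388 = 8.273 mcg/L
Css,min = Css,max × e^(−kτ) = 8.273 × 0.2796 ≈ 2.31 mcg/L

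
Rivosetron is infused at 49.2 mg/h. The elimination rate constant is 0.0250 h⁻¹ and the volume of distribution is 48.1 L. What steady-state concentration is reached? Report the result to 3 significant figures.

CL = k · V = 0.0250 × 48.1 = 1.203 L/h
Css = rate / CL = 49.2 / 1.203 ≈ 40.9 mg/L

40.9 mg/L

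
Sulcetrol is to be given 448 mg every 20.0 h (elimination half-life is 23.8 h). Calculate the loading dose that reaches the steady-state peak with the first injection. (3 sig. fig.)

k = ln 2 / 23.8 = 0.02912 h⁻¹
Accumulation ratio R = 1 / (1 − e^(−kτ)) = 1 / (1 − e^(−0.02912×20.0)) = 1 / (1 − 0.5585) = 2.265
Loading dose = maintenance dose × R = 448 × 2.265 ≈ 1010 mg

1010 mg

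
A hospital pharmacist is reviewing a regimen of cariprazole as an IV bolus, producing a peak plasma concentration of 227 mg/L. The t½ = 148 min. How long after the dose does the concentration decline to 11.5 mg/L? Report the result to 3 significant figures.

637 minutes

k = ln 2 / 148 = 0.004683 min⁻¹
C(t) = C₀ e^(−kt)  ⇒  t = ln(C₀/C) / k
t = ln(227/11.5) / 0.004683 = 2.983 / 0.004683 ≈ 637 minutes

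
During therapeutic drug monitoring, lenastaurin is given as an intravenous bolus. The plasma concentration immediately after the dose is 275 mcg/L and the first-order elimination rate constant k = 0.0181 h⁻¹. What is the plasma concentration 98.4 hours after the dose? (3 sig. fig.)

C(t) = C₀ e^(−kt) = 275 × e^(−0.01810 × 98.4) = 275 × e^(−1.781) = 275 × 0.1685 ≈ 46.3 mcg/L

46.3 mcg/L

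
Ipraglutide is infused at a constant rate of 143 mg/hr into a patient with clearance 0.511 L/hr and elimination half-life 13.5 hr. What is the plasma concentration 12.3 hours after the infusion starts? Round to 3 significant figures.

131 mg/L

Css = rate / CL = 143 / 0.511 = 279.8 mg/L
k = ln 2 / 13.5 = 0.05134 hr⁻¹
C(t) = Css (1 − e^(−kt)) = 279.8 × (1 − e^(−0.6315)) = 279.8 × 0.4682 ≈ 131 mg/L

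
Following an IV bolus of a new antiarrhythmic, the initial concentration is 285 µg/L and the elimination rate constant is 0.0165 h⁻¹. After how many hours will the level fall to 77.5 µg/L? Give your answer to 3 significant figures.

C(t) = C₀ e^(−kt)  ⇒  t = ln(C₀/C) / k
t = ln(285/77.5) / 0.01650 = 1.302 / 0.01650 ≈ 78.9 hours

78.9 hours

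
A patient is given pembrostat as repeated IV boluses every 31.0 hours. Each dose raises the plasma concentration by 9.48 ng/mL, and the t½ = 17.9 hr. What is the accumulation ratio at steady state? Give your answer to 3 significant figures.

1.43

k = ln 2 / 17.9 = 0.03872 hr⁻¹
Fraction remaining after one interval: e^(−kτ) = e^(−0.03872 × 31.0) = 0.3011
R = 1 / (1 − 0.3011) = 1 / 0.6989 ≈ 1.43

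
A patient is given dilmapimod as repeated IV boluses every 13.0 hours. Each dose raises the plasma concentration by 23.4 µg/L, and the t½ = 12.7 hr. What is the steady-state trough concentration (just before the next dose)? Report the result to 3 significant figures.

22.7 µg/L

k = ln 2 / 12.7 = 0.05458 hr⁻¹
Fraction remaining after one interval: e^(−kτ) = e^(−0.05458 × 13.0) = 0.4919
R = 1 / (1 − 0.4919) = 1.968
Css,max = 23.4 × 1.968 = 46.05 µg/L
Css,min = Css,max × e^(−kτ) = 46.05 × 0.4919 ≈ 22.7 µg/L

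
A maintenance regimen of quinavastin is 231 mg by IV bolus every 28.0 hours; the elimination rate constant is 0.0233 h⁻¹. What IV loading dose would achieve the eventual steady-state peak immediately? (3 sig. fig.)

482 mg

Accumulation ratio R = 1 / (1 − e^(−kτ)) = 1 / (1 − e^(−0.02330×28.0)) = 1 / (1 − 0.5208) = 2.087
Loading dose = maintenance dose × R = 231 × 2.087 ≈ 482 mg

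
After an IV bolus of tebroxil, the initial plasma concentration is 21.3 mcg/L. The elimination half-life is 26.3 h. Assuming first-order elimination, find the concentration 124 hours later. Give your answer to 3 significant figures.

k = ln 2 / 26.3 = 0.02636 h⁻¹
124 h is 4.715 half-lives, so C = 21.3 × (1/2)^4.715 = 21.3 × 0.03808 ≈ 0.811 mcg/L

0.811 mcg/L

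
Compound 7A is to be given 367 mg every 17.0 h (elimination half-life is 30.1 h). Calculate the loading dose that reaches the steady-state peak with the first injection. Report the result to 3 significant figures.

1130 mg

k = ln 2 / 30.1 = 0.02303 h⁻¹
Accumulation ratio R = 1 / (1 − e^(−kτ)) = 1 / (1 − e^(−0.02303×17.0)) = 1 / (1 − 0.6761) = 3.087
Loading dose = maintenance dose × R = 367 × 3.087 ≈ 1130 mg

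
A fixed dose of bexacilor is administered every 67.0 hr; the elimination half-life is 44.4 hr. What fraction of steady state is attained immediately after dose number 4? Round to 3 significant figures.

0.985

k = ln 2 / 44.4 = 0.01561 hr⁻¹
f_n = 1 − e^(−nkτ) = 1 − e^(−4 × 0.01561 × 67.0) = 1 − e^(−4.184) = 1 − 0.01524 ≈ 0.985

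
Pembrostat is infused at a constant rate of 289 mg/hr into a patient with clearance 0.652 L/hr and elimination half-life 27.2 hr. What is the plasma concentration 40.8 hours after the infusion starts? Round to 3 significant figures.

Css = rate / CL = 289 / 0.652 = 443.3 mg/L
k = ln 2 / 27.2 = 0.02548 hr⁻¹
C(t) = Css (1 − e^(−kt)) = 443.3 × (1 − e^(−1.040)) = 443.3 × 0.6464 ≈ 287 mg/L

287 mg/L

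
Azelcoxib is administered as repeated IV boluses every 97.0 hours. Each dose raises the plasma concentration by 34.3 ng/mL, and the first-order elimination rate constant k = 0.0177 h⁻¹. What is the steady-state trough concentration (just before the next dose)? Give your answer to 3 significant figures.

7.51 ng/mL

Fraction remaining after one interval: e^(−kτ) = e^(−0.01770 × 97.0) = 0.1796
R = 1 / (1 − 0.1796) = 1.219
Css,max = 34.3 × 1.219 = 41.81 ng/mL
Css,min = Css,max × e^(−kτ) = 41.81 × 0.1796 ≈ 7.51 ng/mL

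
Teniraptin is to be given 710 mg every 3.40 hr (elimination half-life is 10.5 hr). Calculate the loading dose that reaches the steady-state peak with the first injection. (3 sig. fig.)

3530 mg

k = ln 2 / 10.5 = 0.06601 hr⁻¹
Accumulation ratio R = 1 / (1 − e^(−kτ)) = 1 / (1 − e^(−0.06601×3.40)) = 1 / (1 − 0.7990) = 4.974
Loading dose = maintenance dose × R = 710 × 4.974 ≈ 3530 mg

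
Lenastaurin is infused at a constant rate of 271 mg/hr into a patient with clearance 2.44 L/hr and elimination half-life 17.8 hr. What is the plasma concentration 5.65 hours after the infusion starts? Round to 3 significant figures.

Css = rate / CL = 271 / 2.44 = 111.1 mg/L
k = ln 2 / 17.8 = 0.03894 hr⁻¹
C(t) = Css (1 − e^(−kt)) = 111.1 × (1 − e^(−0.2200)) = 111.1 × 0.1975 ≈ 21.9 mg/L

21.9 mg/L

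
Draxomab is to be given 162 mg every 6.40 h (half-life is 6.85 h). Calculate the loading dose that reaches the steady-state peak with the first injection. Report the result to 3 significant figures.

340 mg

k = ln 2 / 6.85 = 0.1012 h⁻¹
Accumulation ratio R = 1 / (1 − e^(−kτ)) = 1 / (1 − e^(−0.1012×6.40)) = 1 / (1 − 0.5233) = 2.098
Loading dose = maintenance dose × R = 162 × 2.098 ≈ 340 mg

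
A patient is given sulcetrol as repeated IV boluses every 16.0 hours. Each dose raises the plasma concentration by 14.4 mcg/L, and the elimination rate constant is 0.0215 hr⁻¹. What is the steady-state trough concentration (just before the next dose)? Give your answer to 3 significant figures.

35.1 mcg/L

Fraction remaining after one interval: e^(−kτ) = e^(−0.02150 × 16.0) = 0.7089
R = 1 / (1 − 0.7089) = 3.436
Css,max = 14.4 × 3.436 = 49.47 mcg/L
Css,min = Css,max × e^(−kτ) = 49.47 × 0.7089 ≈ 35.1 mcg/L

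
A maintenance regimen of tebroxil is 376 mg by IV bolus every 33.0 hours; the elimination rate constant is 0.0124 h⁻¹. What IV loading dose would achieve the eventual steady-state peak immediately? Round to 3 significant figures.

1120 mg

Accumulation ratio R = 1 / (1 − e^(−kτ)) = 1 / (1 − e^(−0.01240×33.0)) = 1 / (1 − 0.6642) = 2.978
Loading dose = maintenance dose × R = 376 × 2.978 ≈ 1120 mg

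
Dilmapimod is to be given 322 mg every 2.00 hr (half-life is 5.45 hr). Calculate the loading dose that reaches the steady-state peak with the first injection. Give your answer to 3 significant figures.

1430 mg

k = ln 2 / 5.45 = 0.1272 hr⁻¹
Accumulation ratio R = 1 / (1 − e^(−kτ)) = 1 / (1 − e^(−0.1272×2.00)) = 1 / (1 − 0.7754) = 4.453
Loading dose = maintenance dose × R = 322 × 4.453 ≈ 1430 mg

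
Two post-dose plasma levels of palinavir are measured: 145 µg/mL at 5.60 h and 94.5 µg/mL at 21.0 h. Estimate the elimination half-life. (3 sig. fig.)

24.9 hours

k = ln(C₁/C₂) / (t₂ − t₁) = ln(145/94.5) / (21.0 − 5.60)
  = 0.4281 / 15.40 = 0.02780 h⁻¹
t½ = ln 2 / k = ln 2 / 0.02780 ≈ 24.9 hours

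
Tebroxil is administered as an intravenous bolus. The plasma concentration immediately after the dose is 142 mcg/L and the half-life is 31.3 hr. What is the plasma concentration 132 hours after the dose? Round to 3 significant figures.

7.63 mcg/L

k = ln 2 / 31.3 = 0.02215 hr⁻¹
C(t) = C₀ e^(−kt) = 142 × e^(−0.02215 × 132) = 142 × e^(−2.923) = 142 × 0.05376 ≈ 7.63 mcg/L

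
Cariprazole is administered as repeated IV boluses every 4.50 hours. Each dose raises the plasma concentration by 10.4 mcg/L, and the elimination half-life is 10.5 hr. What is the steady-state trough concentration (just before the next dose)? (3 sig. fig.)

30.1 mcg/L

k = ln 2 / 10.5 = 0.06601 hr⁻¹
Fraction remaining after one interval: e^(−kτ) = e^(−0.06601 × 4.50) = 0.7430
R = 1 / (1 − 0.7430) = 3.891
Css,max = 10.4 × 3.891 = 40.47 mcg/L
Css,min = Css,max × e^(−kτ) = 40.47 × 0.7430 ≈ 30.1 mcg/L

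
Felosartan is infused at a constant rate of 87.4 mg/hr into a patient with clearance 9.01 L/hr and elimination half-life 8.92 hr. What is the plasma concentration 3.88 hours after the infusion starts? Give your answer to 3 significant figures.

Css = rate / CL = 87.4 / 9.01 = 9.700 µg/mL
k = ln 2 / 8.92 = 0.07771 hr⁻¹
C(t) = Css (1 − e^(−kt)) = 9.700 × (1 − e^(−0.3015)) = 9.700 × 0.2603 ≈ 2.52 µg/mL

2.52 µg/mL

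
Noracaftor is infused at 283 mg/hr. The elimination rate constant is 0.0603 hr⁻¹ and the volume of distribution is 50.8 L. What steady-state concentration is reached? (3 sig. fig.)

92.4 µg/mL

CL = k · V = 0.0603 × 50.8 = 3.063 L/hr
Css = rate / CL = 283 / 3.063 ≈ 92.4 µg/mL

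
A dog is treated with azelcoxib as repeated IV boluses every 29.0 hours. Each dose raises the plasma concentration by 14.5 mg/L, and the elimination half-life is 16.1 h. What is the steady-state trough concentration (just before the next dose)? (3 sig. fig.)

k = ln 2 / 16.1 = 0.04305 h⁻¹
Fraction remaining after one interval: e^(−kτ) = e^(−0.04305 × 29.0) = 0.2869
R = 1 / (1 − 0.2869) = 1.402
Css,max = 14.5 × 1.402 = 20.33 mg/L
Css,min = Css,max × e^(−kτ) = 20.33 × 0.2869 ≈ 5.83 mg/L

5.83 mg/L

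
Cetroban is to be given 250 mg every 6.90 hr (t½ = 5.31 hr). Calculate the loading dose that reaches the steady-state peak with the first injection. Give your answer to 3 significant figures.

421 mg

k = ln 2 / 5.31 = 0.1305 hr⁻¹
Accumulation ratio R = 1 / (1 − e^(−kτ)) = 1 / (1 − e^(−0.1305×6.90)) = 1 / (1 − 0.4063) = 1.684
Loading dose = maintenance dose × R = 250 × 1.684 ≈ 421 mg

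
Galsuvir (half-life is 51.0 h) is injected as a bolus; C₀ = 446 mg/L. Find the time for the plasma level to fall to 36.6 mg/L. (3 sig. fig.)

184 hours

k = ln 2 / 51.0 = 0.01359 h⁻¹
C(t) = C₀ e^(−kt)  ⇒  t = ln(C₀/C) / k
t = ln(446/36.6) / 0.01359 = 2.500 / 0.01359 ≈ 184 hours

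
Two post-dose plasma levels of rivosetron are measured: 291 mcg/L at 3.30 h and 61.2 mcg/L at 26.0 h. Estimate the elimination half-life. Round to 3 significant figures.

10.1 hours

k = ln(C₁/C₂) / (t₂ − t₁) = ln(291/61.2) / (26.0 − 3.30)
  = 1.559 / 22.70 = 0.06869 h⁻¹
t½ = ln 2 / k = ln 2 / 0.06869 ≈ 10.1 hours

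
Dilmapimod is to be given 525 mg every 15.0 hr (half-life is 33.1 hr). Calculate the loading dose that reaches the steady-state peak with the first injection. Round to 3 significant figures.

k = ln 2 / 33.1 = 0.02094 hr⁻¹
Accumulation ratio R = 1 / (1 − e^(−kτ)) = 1 / (1 − e^(−0.02094×15.0)) = 1 / (1 − 0.7304) = 3.710
Loading dose = maintenance dose × R = 525 × 3.710 ≈ 1950 mg

1950 mg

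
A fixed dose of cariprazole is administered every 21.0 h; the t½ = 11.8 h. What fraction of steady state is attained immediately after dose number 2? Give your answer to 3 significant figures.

k = ln 2 / 11.8 = 0.05874 h⁻¹
f_n = 1 − e^(−nkτ) = 1 − e^(−2 × 0.05874 × 21.0) = 1 − e^(−2.467) = 1 − 0.08483 ≈ 0.915

0.915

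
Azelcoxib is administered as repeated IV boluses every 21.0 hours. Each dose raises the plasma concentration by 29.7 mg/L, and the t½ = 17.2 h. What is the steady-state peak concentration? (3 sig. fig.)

k = ln 2 / 17.2 = 0.04030 h⁻¹
Fraction remaining after one interval: e^(−kτ) = e^(−0.04030 × 21.0) = 0.4290
R = 1 / (1 − 0.4290) = 1.751
Css,max = 29.7 × 1.751 ≈ 52.0 mg/L

52.0 mg/L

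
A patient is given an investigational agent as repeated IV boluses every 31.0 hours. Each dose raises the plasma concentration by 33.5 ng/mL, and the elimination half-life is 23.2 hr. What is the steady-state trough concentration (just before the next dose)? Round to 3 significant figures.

22.0 ng/mL

k = ln 2 / 23.2 = 0.02988 hr⁻¹
Fraction remaining after one interval: e^(−kτ) = e^(−0.02988 × 31.0) = 0.3961
R = 1 / (1 − 0.3961) = 1.656
Css,max = 33.5 × 1.656 = 55.47 ng/mL
Css,min = Css,max × e^(−kτ) = 55.47 × 0.3961 ≈ 22.0 ng/mL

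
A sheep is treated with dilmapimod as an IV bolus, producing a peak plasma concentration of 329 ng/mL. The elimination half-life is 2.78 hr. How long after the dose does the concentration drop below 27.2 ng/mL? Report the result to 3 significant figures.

10.0 hours

k = ln 2 / 2.78 = 0.2493 hr⁻¹
C(t) = C₀ e^(−kt)  ⇒  t = ln(C₀/C) / k
t = ln(329/27.2) / 0.2493 = 2.493 / 0.2493 ≈ 10.0 hours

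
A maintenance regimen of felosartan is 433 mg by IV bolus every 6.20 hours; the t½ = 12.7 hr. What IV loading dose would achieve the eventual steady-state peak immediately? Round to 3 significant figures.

1510 mg

k = ln 2 / 12.7 = 0.05458 hr⁻¹
Accumulation ratio R = 1 / (1 − e^(−kτ)) = 1 / (1 − e^(−0.05458×6.20)) = 1 / (1 − 0.7129) = 3.483
Loading dose = maintenance dose × R = 433 × 3.483 ≈ 1510 mg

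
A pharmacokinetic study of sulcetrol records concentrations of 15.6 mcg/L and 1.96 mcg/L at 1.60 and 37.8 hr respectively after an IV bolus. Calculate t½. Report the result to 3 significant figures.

k = ln(C₁/C₂) / (t₂ − t₁) = ln(15.6/1.96) / (37.8 − 1.60)
  = 2.074 / 36.20 = 0.05730 hr⁻¹
t½ = ln 2 / k = ln 2 / 0.05730 ≈ 12.1 hours

12.1 hours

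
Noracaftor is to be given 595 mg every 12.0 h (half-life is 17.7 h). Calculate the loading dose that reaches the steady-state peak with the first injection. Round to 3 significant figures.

k = ln 2 / 17.7 = 0.03916 h⁻¹
Accumulation ratio R = 1 / (1 − e^(−kτ)) = 1 / (1 − e^(−0.03916×12.0)) = 1 / (1 − 0.6250) = 2.667
Loading dose = maintenance dose × R = 595 × 2.667 ≈ 1590 mg

1590 mg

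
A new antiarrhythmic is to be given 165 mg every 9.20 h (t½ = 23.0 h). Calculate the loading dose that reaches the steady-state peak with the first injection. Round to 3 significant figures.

k = ln 2 / 23.0 = 0.03014 h⁻¹
Accumulation ratio R = 1 / (1 − e^(−kτ)) = 1 / (1 − e^(−0.03014×9.20)) = 1 / (1 − 0.7579) = 4.130
Loading dose = maintenance dose × R = 165 × 4.130 ≈ 681 mg

681 mg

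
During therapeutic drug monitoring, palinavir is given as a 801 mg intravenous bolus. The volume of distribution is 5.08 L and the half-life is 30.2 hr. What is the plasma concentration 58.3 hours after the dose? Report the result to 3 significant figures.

C₀ = dose / V = 801 / 5.08 = 157.7 mg/L
k = ln 2 / 30.2 = 0.02295 hr⁻¹
C(t) = C₀ e^(−kt) = 157.7 × e^(−0.02295 × 58.3) = 157.7 × e^(−1.338) = 157.7 × 0.2623 ≈ 41.4 mg/L

41.4 mg/L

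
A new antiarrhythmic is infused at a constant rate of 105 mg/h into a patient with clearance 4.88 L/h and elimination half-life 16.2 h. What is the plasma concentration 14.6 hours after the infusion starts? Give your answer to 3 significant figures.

Css = rate / CL = 105 / 4.88 = 21.52 mg/L
k = ln 2 / 16.2 = 0.04279 h⁻¹
C(t) = Css (1 − e^(−kt)) = 21.52 × (1 − e^(−0.6247)) = 21.52 × 0.4646 ≈ 10.0 mg/L

10.0 mg/L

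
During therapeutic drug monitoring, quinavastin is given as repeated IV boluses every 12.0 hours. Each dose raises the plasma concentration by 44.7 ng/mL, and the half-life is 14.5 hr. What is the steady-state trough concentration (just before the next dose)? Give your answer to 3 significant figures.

57.7 ng/mL

k = ln 2 / 14.5 = 0.04780 hr⁻¹
Fraction remaining after one interval: e^(−kτ) = e^(−0.04780 × 12.0) = 0.5635
R = 1 / (1 − 0.5635) = 2.291
Css,max = 44.7 × 2.291 = 102.4 ng/mL
Css,min = Css,max × e^(−kτ) = 102.4 × 0.5635 ≈ 57.7 ng/mL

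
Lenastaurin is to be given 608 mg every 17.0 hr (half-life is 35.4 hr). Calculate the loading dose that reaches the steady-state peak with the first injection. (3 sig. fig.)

2150 mg

k = ln 2 / 35.4 = 0.01958 hr⁻¹
Accumulation ratio R = 1 / (1 − e^(−kτ)) = 1 / (1 − e^(−0.01958×17.0)) = 1 / (1 − 0.7169) = 3.532
Loading dose = maintenance dose × R = 608 × 3.532 ≈ 2150 mg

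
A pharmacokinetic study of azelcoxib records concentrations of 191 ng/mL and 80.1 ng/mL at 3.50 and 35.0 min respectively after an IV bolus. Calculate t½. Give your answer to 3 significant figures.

25.1 minutes

k = ln(C₁/C₂) / (t₂ − t₁) = ln(191/80.1) / (35.0 − 3.50)
  = 0.8690 / 31.50 = 0.02759 min⁻¹
t½ = ln 2 / k = ln 2 / 0.02759 ≈ 25.1 minutes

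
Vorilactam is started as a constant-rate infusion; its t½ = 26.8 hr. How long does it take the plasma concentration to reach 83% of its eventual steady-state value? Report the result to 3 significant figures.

68.5 hours

k = ln 2 / 26.8 = 0.02586 hr⁻¹
f = 1 − e^(−kt)  ⇒  t = −ln(1 − f) / k
t = −ln(1 − 0.83) / 0.02586 = 1.772 / 0.02586 ≈ 68.5 hours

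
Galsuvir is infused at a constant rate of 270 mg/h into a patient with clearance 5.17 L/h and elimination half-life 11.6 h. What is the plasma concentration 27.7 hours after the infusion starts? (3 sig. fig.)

42.2 µg/mL

Css = rate / CL = 270 / 5.17 = 52.22 µg/mL
k = ln 2 / 11.6 = 0.05975 h⁻¹
C(t) = Css (1 − e^(−kt)) = 52.22 × (1 − e^(−1.655)) = 52.22 × 0.8089 ≈ 42.2 µg/mL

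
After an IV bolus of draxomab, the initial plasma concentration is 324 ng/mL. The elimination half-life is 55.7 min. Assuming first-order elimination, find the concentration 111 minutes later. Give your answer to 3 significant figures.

81.4 ng/mL

k = ln 2 / 55.7 = 0.01244 min⁻¹
C(t) = C₀ e^(−kt) = 324 × e^(−0.01244 × 111) = 324 × e^(−1.381) = 324 × 0.2512 ≈ 81.4 ng/mL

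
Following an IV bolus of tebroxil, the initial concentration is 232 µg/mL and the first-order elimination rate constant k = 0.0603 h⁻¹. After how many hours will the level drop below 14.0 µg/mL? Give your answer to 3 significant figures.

46.6 hours

C(t) = C₀ e^(−kt)  ⇒  t = ln(C₀/C) / k
t = ln(232/14.0) / 0.06030 = 2.808 / 0.06030 ≈ 46.6 hours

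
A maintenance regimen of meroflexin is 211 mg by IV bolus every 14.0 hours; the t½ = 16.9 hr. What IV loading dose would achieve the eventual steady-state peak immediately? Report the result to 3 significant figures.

k = ln 2 / 16.9 = 0.04101 hr⁻¹
Accumulation ratio R = 1 / (1 − e^(−kτ)) = 1 / (1 − e^(−0.04101×14.0)) = 1 / (1 − 0.5632) = 2.289
Loading dose = maintenance dose × R = 211 × 2.289 ≈ 483 mg

483 mg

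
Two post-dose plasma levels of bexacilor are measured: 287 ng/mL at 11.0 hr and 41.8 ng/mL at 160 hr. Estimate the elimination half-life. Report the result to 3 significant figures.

k = ln(C₁/C₂) / (t₂ − t₁) = ln(287/41.8) / (160 − 11.0)
  = 1.927 / 149.0 = 0.01293 hr⁻¹
t½ = ln 2 / k = ln 2 / 0.01293 ≈ 53.6 hours

53.6 hours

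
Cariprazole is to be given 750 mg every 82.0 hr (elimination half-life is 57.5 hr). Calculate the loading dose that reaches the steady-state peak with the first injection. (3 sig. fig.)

1190 mg

k = ln 2 / 57.5 = 0.01205 hr⁻¹
Accumulation ratio R = 1 / (1 − e^(−kτ)) = 1 / (1 − e^(−0.01205×82.0)) = 1 / (1 − 0.3721) = 1.593
Loading dose = maintenance dose × R = 750 × 1.593 ≈ 1190 mg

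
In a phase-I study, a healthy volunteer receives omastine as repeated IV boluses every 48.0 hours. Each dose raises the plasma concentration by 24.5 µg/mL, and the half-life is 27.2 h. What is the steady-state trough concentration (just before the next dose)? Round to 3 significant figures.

10.2 µg/mL

k = ln 2 / 27.2 = 0.02548 h⁻¹
Fraction remaining after one interval: e^(−kτ) = e^(−0.02548 × 48.0) = 0.2943
R = 1 / (1 − 0.2943) = 1.417
Css,max = 24.5 × 1.417 = 34.72 µg/mL
Css,min = Css,max × e^(−kτ) = 34.72 × 0.2943 ≈ 10.2 µg/mL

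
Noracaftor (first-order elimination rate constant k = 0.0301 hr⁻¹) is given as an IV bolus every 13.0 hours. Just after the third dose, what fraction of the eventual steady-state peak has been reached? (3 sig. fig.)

0.691

f_n = 1 − e^(−nkτ) = 1 − e^(−3 × 0.03010 × 13.0) = 1 − e^(−1.174) = 1 − 0.3092 ≈ 0.691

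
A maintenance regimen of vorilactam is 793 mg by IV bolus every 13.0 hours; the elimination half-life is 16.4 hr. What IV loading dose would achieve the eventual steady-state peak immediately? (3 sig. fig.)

k = ln 2 / 16.4 = 0.04227 hr⁻¹
Accumulation ratio R = 1 / (1 − e^(−kτ)) = 1 / (1 − e^(−0.04227×13.0)) = 1 / (1 − 0.5773) = 2.366
Loading dose = maintenance dose × R = 793 × 2.366 ≈ 1880 mg

1880 mg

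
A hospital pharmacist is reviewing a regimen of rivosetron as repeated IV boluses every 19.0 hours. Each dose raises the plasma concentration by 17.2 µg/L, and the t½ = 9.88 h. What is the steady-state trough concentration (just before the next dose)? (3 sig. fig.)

6.16 µg/L

k = ln 2 / 9.88 = 0.07016 h⁻¹
Fraction remaining after one interval: e^(−kτ) = e^(−0.07016 × 19.0) = 0.2637
R = 1 / (1 − 0.2637) = 1.358
Css,max = 17.2 × 1.358 = 23.36 µg/L
Css,min = Css,max × e^(−kτ) = 23.36 × 0.2637 ≈ 6.16 µg/L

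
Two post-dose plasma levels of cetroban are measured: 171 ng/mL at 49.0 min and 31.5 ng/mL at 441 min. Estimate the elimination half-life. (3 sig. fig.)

161 minutes

k = ln(C₁/C₂) / (t₂ − t₁) = ln(171/31.5) / (441 − 49.0)
  = 1.692 / 392.0 = 0.004316 min⁻¹
t½ = ln 2 / k = ln 2 / 0.004316 ≈ 161 minutes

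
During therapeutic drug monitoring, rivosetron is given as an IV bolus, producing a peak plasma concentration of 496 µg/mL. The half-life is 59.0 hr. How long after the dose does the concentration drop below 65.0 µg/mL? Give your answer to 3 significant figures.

173 hours

k = ln 2 / 59.0 = 0.01175 hr⁻¹
C(t) = C₀ e^(−kt)  ⇒  t = ln(C₀/C) / k
t = ln(496/65.0) / 0.01175 = 2.032 / 0.01175 ≈ 173 hours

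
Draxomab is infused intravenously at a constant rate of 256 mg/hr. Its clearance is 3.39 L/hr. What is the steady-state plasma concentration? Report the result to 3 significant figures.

75.5 mg/L

Css = infusion rate / CL = 256 / 3.39 ≈ 75.5 mg/L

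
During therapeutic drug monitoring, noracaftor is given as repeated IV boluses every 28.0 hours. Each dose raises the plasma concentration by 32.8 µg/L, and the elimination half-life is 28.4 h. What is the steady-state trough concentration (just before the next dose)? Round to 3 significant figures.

k = ln 2 / 28.4 = 0.02441 h⁻¹
Fraction remaining after one interval: e^(−kτ) = e^(−0.02441 × 28.0) = 0.5049
R = 1 / (1 − 0.5049) = 2.020
Css,max = 32.8 × 2.020 = 66.25 µg/L
Css,min = Css,max × e^(−kτ) = 66.25 × 0.5049 ≈ 33.4 µg/L

33.4 µg/L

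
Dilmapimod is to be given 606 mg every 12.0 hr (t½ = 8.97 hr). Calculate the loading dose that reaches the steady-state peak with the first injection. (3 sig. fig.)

1000 mg

k = ln 2 / 8.97 = 0.07727 hr⁻¹
Accumulation ratio R = 1 / (1 − e^(−kτ)) = 1 / (1 − e^(−0.07727×12.0)) = 1 / (1 − 0.3956) = 1.655
Loading dose = maintenance dose × R = 606 × 1.655 ≈ 1000 mg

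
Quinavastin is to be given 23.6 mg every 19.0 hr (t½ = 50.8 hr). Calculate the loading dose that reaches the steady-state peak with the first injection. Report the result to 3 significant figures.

k = ln 2 / 50.8 = 0.01364 hr⁻¹
Accumulation ratio R = 1 / (1 − e^(−kτ)) = 1 / (1 − e^(−0.01364×19.0)) = 1 / (1 − 0.7716) = 4.379
Loading dose = maintenance dose × R = 23.6 × 4.379 ≈ 103 mg

103 mg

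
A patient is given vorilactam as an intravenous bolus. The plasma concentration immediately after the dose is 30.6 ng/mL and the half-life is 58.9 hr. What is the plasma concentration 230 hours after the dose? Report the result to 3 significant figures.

k = ln 2 / 58.9 = 0.01177 hr⁻¹
230 hr is 3.905 half-lives, so C = 30.6 × (1/2)^3.905 = 30.6 × 0.06676 ≈ 2.04 ng/mL

2.04 ng/mL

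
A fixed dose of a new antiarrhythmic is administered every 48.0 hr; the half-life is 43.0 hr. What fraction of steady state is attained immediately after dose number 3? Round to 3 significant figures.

k = ln 2 / 43.0 = 0.01612 hr⁻¹
f_n = 1 − e^(−nkτ) = 1 − e^(−3 × 0.01612 × 48.0) = 1 − e^(−2.321) = 1 − 0.09815 ≈ 0.902

0.902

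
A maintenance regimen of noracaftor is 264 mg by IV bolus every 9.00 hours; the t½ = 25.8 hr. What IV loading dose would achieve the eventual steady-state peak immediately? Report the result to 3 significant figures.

k = ln 2 / 25.8 = 0.02687 hr⁻¹
Accumulation ratio R = 1 / (1 − e^(−kτ)) = 1 / (1 − e^(−0.02687×9.00)) = 1 / (1 − 0.7852) = 4.656
Loading dose = maintenance dose × R = 264 × 4.656 ≈ 1230 mg

1230 mg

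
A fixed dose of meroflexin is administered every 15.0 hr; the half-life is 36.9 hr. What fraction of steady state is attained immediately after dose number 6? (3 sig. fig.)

k = ln 2 / 36.9 = 0.01878 hr⁻¹
f_n = 1 − e^(−nkτ) = 1 − e^(−6 × 0.01878 × 15.0) = 1 − e^(−1.691) = 1 − 0.1844 ≈ 0.816

0.816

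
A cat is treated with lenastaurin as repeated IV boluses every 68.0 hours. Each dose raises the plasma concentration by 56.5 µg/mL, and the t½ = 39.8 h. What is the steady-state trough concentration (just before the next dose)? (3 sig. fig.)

24.9 µg/mL

k = ln 2 / 39.8 = 0.01742 h⁻¹
Fraction remaining after one interval: e^(−kτ) = e^(−0.01742 × 68.0) = 0.3060
R = 1 / (1 − 0.3060) = 1.441
Css,max = 56.5 × 1.441 = 81.41 µg/mL
Css,min = Css,max × e^(−kτ) = 81.41 × 0.3060 ≈ 24.9 µg/mL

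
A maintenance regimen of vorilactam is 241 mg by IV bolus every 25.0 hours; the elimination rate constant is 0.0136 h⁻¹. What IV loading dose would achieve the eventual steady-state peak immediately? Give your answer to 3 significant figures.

836 mg

Accumulation ratio R = 1 / (1 − e^(−kτ)) = 1 / (1 − e^(−0.01360×25.0)) = 1 / (1 − 0.7118) = 3.469
Loading dose = maintenance dose × R = 241 × 3.469 ≈ 836 mg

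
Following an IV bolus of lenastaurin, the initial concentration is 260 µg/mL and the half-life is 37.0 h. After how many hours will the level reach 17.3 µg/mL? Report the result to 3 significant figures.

k = ln 2 / 37.0 = 0.01873 h⁻¹
C(t) = C₀ e^(−kt)  ⇒  t = ln(C₀/C) / k
t = ln(260/17.3) / 0.01873 = 2.710 / 0.01873 ≈ 145 hours

145 hours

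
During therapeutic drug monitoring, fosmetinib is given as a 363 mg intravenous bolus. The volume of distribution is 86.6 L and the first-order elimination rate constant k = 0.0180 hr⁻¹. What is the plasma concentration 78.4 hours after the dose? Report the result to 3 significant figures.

1.02 µg/mL

C₀ = dose / V = 363 / 86.6 = 4.192 µg/mL
C(t) = C₀ e^(−kt) = 4.192 × e^(−0.01800 × 78.4) = 4.192 × e^(−1.411) = 4.192 × 0.2439 ≈ 1.02 µg/mL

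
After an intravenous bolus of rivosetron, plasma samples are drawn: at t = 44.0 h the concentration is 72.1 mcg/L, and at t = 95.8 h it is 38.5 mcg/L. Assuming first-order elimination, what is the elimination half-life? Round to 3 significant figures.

57.2 hours

k = ln(C₁/C₂) / (t₂ − t₁) = ln(72.1/38.5) / (95.8 − 44.0)
  = 0.6274 / 51.80 = 0.01211 h⁻¹
t½ = ln 2 / k = ln 2 / 0.01211 ≈ 57.2 hours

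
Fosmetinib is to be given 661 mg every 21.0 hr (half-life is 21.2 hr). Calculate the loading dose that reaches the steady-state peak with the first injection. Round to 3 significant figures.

1330 mg

k = ln 2 / 21.2 = 0.03270 hr⁻¹
Accumulation ratio R = 1 / (1 − e^(−kτ)) = 1 / (1 − e^(−0.03270×21.0)) = 1 / (1 − 0.5033) = 2.013
Loading dose = maintenance dose × R = 661 × 2.013 ≈ 1330 mg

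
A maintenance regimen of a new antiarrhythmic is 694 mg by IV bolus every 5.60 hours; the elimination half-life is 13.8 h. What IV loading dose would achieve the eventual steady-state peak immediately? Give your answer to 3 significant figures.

2830 mg

k = ln 2 / 13.8 = 0.05023 h⁻¹
Accumulation ratio R = 1 / (1 − e^(−kτ)) = 1 / (1 − e^(−0.05023×5.60)) = 1 / (1 − 0.7548) = 4.079
Loading dose = maintenance dose × R = 694 × 4.079 ≈ 2830 mg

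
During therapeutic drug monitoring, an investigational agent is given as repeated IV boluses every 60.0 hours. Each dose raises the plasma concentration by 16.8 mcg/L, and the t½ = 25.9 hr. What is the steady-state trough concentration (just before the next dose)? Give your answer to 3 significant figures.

k = ln 2 / 25.9 = 0.02676 hr⁻¹
Fraction remaining after one interval: e^(−kτ) = e^(−0.02676 × 60.0) = 0.2007
R = 1 / (1 − 0.2007) = 1.251
Css,max = 16.8 × 1.251 = 21.02 mcg/L
Css,min = Css,max × e^(−kτ) = 21.02 × 0.2007 ≈ 4.22 mcg/L

4.22 mcg/L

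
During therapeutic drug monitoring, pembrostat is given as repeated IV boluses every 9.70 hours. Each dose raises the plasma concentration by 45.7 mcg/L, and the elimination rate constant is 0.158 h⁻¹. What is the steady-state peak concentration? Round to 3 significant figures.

Fraction remaining after one interval: e^(−kτ) = e^(−0.1580 × 9.70) = 0.2160
R = 1 / (1 − 0.2160) = 1.275
Css,max = 45.7 × 1.275 ≈ 58.3 mcg/L

58.3 mcg/L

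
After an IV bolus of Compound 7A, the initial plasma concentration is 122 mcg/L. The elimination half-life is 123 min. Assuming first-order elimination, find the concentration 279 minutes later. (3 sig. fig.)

25.3 mcg/L

k = ln 2 / 123 = 0.005635 min⁻¹
279 min is 2.268 half-lives, so C = 122 × (1/2)^2.268 = 122 × 0.2076 ≈ 25.3 mcg/L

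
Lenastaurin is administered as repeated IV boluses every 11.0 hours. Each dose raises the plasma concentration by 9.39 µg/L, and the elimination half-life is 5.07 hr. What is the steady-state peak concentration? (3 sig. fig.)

12.1 µg/L

k = ln 2 / 5.07 = 0.1367 hr⁻¹
Fraction remaining after one interval: e^(−kτ) = e^(−0.1367 × 11.0) = 0.2223
R = 1 / (1 − 0.2223) = 1.286
Css,max = 9.39 × 1.286 ≈ 12.1 µg/L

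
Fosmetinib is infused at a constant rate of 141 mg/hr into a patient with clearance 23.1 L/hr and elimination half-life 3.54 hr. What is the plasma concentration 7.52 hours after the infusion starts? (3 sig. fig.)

Css = rate / CL = 141 / 23.1 = 6.104 mg/L
k = ln 2 / 3.54 = 0.1958 hr⁻¹
C(t) = Css (1 − e^(−kt)) = 6.104 × (1 − e^(−1.472)) = 6.104 × 0.7706 ≈ 4.70 mg/L

4.70 mg/L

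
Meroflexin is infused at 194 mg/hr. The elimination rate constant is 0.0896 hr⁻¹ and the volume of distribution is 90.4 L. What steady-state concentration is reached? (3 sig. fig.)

24.0 µg/mL

CL = k · V = 0.0896 × 90.4 = 8.100 L/hr
Css = rate / CL = 194 / 8.100 ≈ 24.0 µg/mL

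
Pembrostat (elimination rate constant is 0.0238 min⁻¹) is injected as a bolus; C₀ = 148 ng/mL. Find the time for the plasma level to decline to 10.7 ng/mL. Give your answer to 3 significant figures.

110 minutes

C(t) = C₀ e^(−kt)  ⇒  t = ln(C₀/C) / k
t = ln(148/10.7) / 0.02380 = 2.627 / 0.02380 ≈ 110 minutes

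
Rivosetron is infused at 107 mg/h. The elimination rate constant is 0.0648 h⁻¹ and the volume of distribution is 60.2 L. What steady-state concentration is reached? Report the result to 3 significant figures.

27.4 µg/mL

CL = k · V = 0.0648 × 60.2 = 3.901 L/h
Css = rate / CL = 107 / 3.901 ≈ 27.4 µg/mL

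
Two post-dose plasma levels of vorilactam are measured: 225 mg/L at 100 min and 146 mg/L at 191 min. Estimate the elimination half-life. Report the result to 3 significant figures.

k = ln(C₁/C₂) / (t₂ − t₁) = ln(225/146) / (191 − 100)
  = 0.4325 / 91.00 = 0.004753 min⁻¹
t½ = ln 2 / k = ln 2 / 0.004753 ≈ 146 minutes

146 minutes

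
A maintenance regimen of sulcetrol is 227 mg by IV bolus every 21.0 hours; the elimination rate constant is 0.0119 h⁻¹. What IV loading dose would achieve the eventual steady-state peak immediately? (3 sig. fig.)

1030 mg

Accumulation ratio R = 1 / (1 − e^(−kτ)) = 1 / (1 − e^(−0.01190×21.0)) = 1 / (1 − 0.7789) = 4.522
Loading dose = maintenance dose × R = 227 × 4.522 ≈ 1030 mg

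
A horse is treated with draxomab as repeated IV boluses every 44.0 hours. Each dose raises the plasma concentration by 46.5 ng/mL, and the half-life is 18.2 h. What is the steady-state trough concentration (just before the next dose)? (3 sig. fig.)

10.7 ng/mL

k = ln 2 / 18.2 = 0.03809 h⁻¹
Fraction remaining after one interval: e^(−kτ) = e^(−0.03809 × 44.0) = 0.1872
R = 1 / (1 − 0.1872) = 1.230
Css,max = 46.5 × 1.230 = 57.21 ng/mL
Css,min = Css,max × e^(−kτ) = 57.21 × 0.1872 ≈ 10.7 ng/mL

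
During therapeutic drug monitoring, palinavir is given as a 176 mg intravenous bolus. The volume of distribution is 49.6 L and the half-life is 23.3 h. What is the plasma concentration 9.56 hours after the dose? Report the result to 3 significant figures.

2.67 mg/L

C₀ = dose / V = 176 / 49.6 = 3.548 mg/L
k = ln 2 / 23.3 = 0.02975 h⁻¹
C(t) = C₀ e^(−kt) = 3.548 × e^(−0.02975 × 9.56) = 3.548 × e^(−0.2844) = 3.548 × 0.7525 ≈ 2.67 mg/L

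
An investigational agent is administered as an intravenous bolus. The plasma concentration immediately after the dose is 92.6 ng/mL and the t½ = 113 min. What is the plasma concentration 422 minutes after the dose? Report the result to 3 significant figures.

6.96 ng/mL

k = ln 2 / 113 = 0.006134 min⁻¹
422 min is 3.735 half-lives, so C = 92.6 × (1/2)^3.735 = 92.6 × 0.07513 ≈ 6.96 ng/mL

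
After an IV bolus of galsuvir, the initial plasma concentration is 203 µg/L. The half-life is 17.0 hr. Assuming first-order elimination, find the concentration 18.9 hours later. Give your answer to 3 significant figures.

k = ln 2 / 17.0 = 0.04077 hr⁻¹
18.9 hr is 1.112 half-lives, so C = 203 × (1/2)^1.112 = 203 × 0.4627 ≈ 93.9 µg/L

93.9 µg/L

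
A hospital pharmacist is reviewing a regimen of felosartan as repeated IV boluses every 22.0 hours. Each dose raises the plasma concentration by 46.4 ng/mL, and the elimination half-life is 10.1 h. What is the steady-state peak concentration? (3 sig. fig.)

k = ln 2 / 10.1 = 0.06863 h⁻¹
Fraction remaining after one interval: e^(−kτ) = e^(−0.06863 × 22.0) = 0.2209
R = 1 / (1 − 0.2209) = 1.284
Css,max = 46.4 × 1.284 ≈ 59.6 ng/mL

59.6 ng/mL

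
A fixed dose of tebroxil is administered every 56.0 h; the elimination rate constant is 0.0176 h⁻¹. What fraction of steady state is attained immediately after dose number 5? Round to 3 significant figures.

0.993

f_n = 1 − e^(−nkτ) = 1 − e^(−5 × 0.01760 × 56.0) = 1 − e^(−4.928) = 1 − 0.007241 ≈ 0.993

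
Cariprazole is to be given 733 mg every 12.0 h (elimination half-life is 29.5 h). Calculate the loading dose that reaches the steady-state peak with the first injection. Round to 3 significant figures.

k = ln 2 / 29.5 = 0.02350 h⁻¹
Accumulation ratio R = 1 / (1 − e^(−kτ)) = 1 / (1 − e^(−0.02350×12.0)) = 1 / (1 − 0.7543) = 4.070
Loading dose = maintenance dose × R = 733 × 4.070 ≈ 2980 mg

2980 mg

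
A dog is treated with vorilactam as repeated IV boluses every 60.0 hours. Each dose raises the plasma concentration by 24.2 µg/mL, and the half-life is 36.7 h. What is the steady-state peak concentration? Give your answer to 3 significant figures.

k = ln 2 / 36.7 = 0.01889 h⁻¹
Fraction remaining after one interval: e^(−kτ) = e^(−0.01889 × 60.0) = 0.3220
R = 1 / (1 − 0.3220) = 1.475
Css,max = 24.2 × 1.475 ≈ 35.7 µg/mL

35.7 µg/mL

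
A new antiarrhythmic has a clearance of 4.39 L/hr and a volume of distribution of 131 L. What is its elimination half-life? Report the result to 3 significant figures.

20.7 hours

k = CL / V = 4.39 / 131 = 0.03351 hr⁻¹
t½ = ln 2 / k = ln 2 / 0.03351 ≈ 20.7 hours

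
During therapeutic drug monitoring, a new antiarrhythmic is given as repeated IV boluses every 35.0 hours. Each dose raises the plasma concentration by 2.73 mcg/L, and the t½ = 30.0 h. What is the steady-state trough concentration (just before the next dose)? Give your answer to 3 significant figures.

2.19 mcg/L

k = ln 2 / 30.0 = 0.02310 h⁻¹
Fraction remaining after one interval: e^(−kτ) = e^(−0.02310 × 35.0) = 0.4454
R = 1 / (1 − 0.4454) = 1.803
Css,max = 2.73 × 1.803 = 4.923 mcg/L
Css,min = Css,max × e^(−kτ) = 4.923 × 0.4454 ≈ 2.19 mcg/L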